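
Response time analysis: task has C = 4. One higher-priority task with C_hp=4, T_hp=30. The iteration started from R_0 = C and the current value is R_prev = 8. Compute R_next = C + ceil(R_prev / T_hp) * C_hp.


R_next = C + ceil(R_prev / T_hp) * C_hp
ceil(8 / 30) = ceil(0.2667) = 1
Interference = 1 * 4 = 4
R_next = 4 + 4 = 8
R_next = R_prev, so the iteration has converged (response time = 8).

8


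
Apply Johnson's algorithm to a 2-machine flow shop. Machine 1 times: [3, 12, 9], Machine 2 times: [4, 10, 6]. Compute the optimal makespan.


Apply Johnson's rule:
  Group 1 (a <= b): [(1, 3, 4)]
  Group 2 (a > b): [(2, 12, 10), (3, 9, 6)]
Optimal job order: [1, 2, 3]
Schedule:
  Job 1: M1 done at 3, M2 done at 7
  Job 2: M1 done at 15, M2 done at 25
  Job 3: M1 done at 24, M2 done at 31
Makespan = 31

31


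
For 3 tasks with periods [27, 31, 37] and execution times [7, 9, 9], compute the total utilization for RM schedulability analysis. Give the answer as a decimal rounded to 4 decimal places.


Compute individual utilizations (exact fractions):
  Task 1: C/T = 7/27 (approx. 0.2593)
  Task 2: C/T = 9/31 (approx. 0.2903)
  Task 3: C/T = 9/37 (approx. 0.2432)
Total utilization U = 7/27 + 9/31 + 9/37 = 24553/30969
Rounded to 4 decimal places: U = 0.7928
RM (Liu & Layland) bound for 3 tasks = 0.779763; compare with U = 24553/30969 (approx. 0.792825)
bound < U <= 1, so the RM sufficient condition is not met (inconclusive; an exact test such as response-time analysis is needed).

0.7928


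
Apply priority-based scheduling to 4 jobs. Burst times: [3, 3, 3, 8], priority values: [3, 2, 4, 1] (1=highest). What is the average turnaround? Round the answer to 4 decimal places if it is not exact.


Sort by priority (ascending = highest first):
Order: [(1, 8), (2, 3), (3, 3), (4, 3)]
Completion times:
  Priority 1, burst=8, C=8
  Priority 2, burst=3, C=11
  Priority 3, burst=3, C=14
  Priority 4, burst=3, C=17
Average turnaround = 50/4 = 12.5

12.5


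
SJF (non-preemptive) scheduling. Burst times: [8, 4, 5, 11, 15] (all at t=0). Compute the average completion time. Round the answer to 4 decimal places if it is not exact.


SJF order (ascending): [4, 5, 8, 11, 15]
Completion times:
  Job 1: burst=4, C=4
  Job 2: burst=5, C=9
  Job 3: burst=8, C=17
  Job 4: burst=11, C=28
  Job 5: burst=15, C=43
Average completion = 101/5 = 20.2

20.2


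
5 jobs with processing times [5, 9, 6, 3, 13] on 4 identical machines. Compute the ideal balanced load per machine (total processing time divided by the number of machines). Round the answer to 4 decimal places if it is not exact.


Total processing time = 5 + 9 + 6 + 3 + 13 = 36
Number of machines = 4
Ideal balanced load = 36 / 4 = 9.0

9.0


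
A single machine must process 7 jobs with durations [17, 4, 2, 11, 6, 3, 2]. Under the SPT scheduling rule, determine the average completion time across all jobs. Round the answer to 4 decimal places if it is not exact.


Sort jobs by processing time (SPT order): [2, 2, 3, 4, 6, 11, 17]
Compute completion times sequentially:
  Job 1: processing = 2, completes at 2
  Job 2: processing = 2, completes at 4
  Job 3: processing = 3, completes at 7
  Job 4: processing = 4, completes at 11
  Job 5: processing = 6, completes at 17
  Job 6: processing = 11, completes at 28
  Job 7: processing = 17, completes at 45
Sum of completion times = 114
Average completion time = 114/7 = 16.2857

16.2857


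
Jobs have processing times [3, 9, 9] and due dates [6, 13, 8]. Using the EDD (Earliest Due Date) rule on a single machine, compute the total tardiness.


Sort by due date (EDD order): [(3, 6), (9, 8), (9, 13)]
Compute completion times and tardiness:
  Job 1: p=3, d=6, C=3, tardiness=max(0,3-6)=0
  Job 2: p=9, d=8, C=12, tardiness=max(0,12-8)=4
  Job 3: p=9, d=13, C=21, tardiness=max(0,21-13)=8
Total tardiness = 12

12


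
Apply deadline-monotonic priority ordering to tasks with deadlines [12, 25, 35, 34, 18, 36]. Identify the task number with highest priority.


Sort tasks by relative deadline (ascending):
  Task 1: deadline = 12
  Task 5: deadline = 18
  Task 2: deadline = 25
  Task 4: deadline = 34
  Task 3: deadline = 35
  Task 6: deadline = 36
Priority order (highest first): [1, 5, 2, 4, 3, 6]
Highest priority task = 1

1


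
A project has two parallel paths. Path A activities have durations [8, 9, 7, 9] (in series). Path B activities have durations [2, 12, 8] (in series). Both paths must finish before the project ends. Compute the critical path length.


Path A total = 8 + 9 + 7 + 9 = 33
Path B total = 2 + 12 + 8 = 22
Critical path = longest path = max(33, 22) = 33

33


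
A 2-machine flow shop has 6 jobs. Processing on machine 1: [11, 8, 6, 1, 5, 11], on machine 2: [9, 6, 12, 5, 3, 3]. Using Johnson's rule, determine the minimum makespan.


Apply Johnson's rule:
  Group 1 (a <= b): [(4, 1, 5), (3, 6, 12)]
  Group 2 (a > b): [(1, 11, 9), (2, 8, 6), (5, 5, 3), (6, 11, 3)]
Optimal job order: [4, 3, 1, 2, 5, 6]
Schedule:
  Job 4: M1 done at 1, M2 done at 6
  Job 3: M1 done at 7, M2 done at 19
  Job 1: M1 done at 18, M2 done at 28
  Job 2: M1 done at 26, M2 done at 34
  Job 5: M1 done at 31, M2 done at 37
  Job 6: M1 done at 42, M2 done at 45
Makespan = 45

45


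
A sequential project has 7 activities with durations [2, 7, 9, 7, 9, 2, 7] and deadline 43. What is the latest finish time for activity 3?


LF(activity 3) = deadline - sum of successor durations
Successors: activities 4 through 7 with durations [7, 9, 2, 7]
Sum of successor durations = 25
LF = 43 - 25 = 18

18


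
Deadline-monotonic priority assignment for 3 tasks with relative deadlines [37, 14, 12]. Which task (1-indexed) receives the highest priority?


Sort tasks by relative deadline (ascending):
  Task 3: deadline = 12
  Task 2: deadline = 14
  Task 1: deadline = 37
Priority order (highest first): [3, 2, 1]
Highest priority task = 3

3


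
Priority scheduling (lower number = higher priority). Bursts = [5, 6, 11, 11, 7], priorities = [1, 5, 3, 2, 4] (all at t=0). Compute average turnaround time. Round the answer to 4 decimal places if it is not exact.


Sort by priority (ascending = highest first):
Order: [(1, 5), (2, 11), (3, 11), (4, 7), (5, 6)]
Completion times:
  Priority 1, burst=5, C=5
  Priority 2, burst=11, C=16
  Priority 3, burst=11, C=27
  Priority 4, burst=7, C=34
  Priority 5, burst=6, C=40
Average turnaround = 122/5 = 24.4

24.4


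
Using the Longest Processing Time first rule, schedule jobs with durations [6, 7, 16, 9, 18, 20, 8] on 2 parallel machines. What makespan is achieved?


Sort jobs in decreasing order (LPT): [20, 18, 16, 9, 8, 7, 6]
Assign each job to the least loaded machine:
  Machine 1: jobs [20, 9, 8, 6], load = 43
  Machine 2: jobs [18, 16, 7], load = 41
Makespan = max load = 43

43


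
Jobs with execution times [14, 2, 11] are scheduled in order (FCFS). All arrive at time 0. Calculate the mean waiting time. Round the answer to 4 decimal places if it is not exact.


FCFS order (as given): [14, 2, 11]
Waiting times:
  Job 1: wait = 0
  Job 2: wait = 14
  Job 3: wait = 16
Sum of waiting times = 30
Average waiting time = 30/3 = 10.0

10.0


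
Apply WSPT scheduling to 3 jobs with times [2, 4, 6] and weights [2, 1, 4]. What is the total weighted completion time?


Compute p/w ratios and sort ascending (WSPT): [(2, 2), (6, 4), (4, 1)]
Compute weighted completion times:
  Job (p=2,w=2): C=2, w*C=2*2=4
  Job (p=6,w=4): C=8, w*C=4*8=32
  Job (p=4,w=1): C=12, w*C=1*12=12
Total weighted completion time = 48

48


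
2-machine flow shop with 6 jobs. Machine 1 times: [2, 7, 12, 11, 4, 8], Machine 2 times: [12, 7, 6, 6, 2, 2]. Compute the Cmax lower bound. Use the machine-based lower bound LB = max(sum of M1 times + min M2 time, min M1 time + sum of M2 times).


LB1 = sum(M1 times) + min(M2 times) = 44 + 2 = 46
LB2 = min(M1 times) + sum(M2 times) = 2 + 35 = 37
Lower bound = max(LB1, LB2) = max(46, 37) = 46

46


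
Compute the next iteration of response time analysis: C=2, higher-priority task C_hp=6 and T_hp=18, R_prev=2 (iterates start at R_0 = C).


R_next = C + ceil(R_prev / T_hp) * C_hp
ceil(2 / 18) = ceil(0.1111) = 1
Interference = 1 * 6 = 6
R_next = 2 + 6 = 8

8


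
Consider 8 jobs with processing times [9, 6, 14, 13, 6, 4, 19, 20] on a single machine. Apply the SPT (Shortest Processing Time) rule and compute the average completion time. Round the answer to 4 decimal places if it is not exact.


Sort jobs by processing time (SPT order): [4, 6, 6, 9, 13, 14, 19, 20]
Compute completion times sequentially:
  Job 1: processing = 4, completes at 4
  Job 2: processing = 6, completes at 10
  Job 3: processing = 6, completes at 16
  Job 4: processing = 9, completes at 25
  Job 5: processing = 13, completes at 38
  Job 6: processing = 14, completes at 52
  Job 7: processing = 19, completes at 71
  Job 8: processing = 20, completes at 91
Sum of completion times = 307
Average completion time = 307/8 = 38.375

38.375


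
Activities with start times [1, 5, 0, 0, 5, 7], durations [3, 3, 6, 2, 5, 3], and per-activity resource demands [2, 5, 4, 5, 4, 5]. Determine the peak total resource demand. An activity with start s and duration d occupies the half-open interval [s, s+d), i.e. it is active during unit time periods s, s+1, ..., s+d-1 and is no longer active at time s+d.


Each activity i is active on [start_i, start_i + duration_i).
Compute total resource usage per time slot:
  t=0: active resources = [4, 5], total = 9
  t=1: active resources = [2, 4, 5], total = 11
  t=2: active resources = [2, 4], total = 6
  t=3: active resources = [2, 4], total = 6
  t=4: active resources = [4], total = 4
  t=5: active resources = [5, 4, 4], total = 13
  t=6: active resources = [5, 4], total = 9
  t=7: active resources = [5, 4, 5], total = 14
  t=8: active resources = [4, 5], total = 9
  t=9: active resources = [4, 5], total = 9
Peak resource demand = 14

14


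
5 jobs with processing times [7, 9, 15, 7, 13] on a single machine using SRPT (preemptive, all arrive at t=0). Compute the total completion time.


Since all jobs arrive at t=0, SRPT equals SPT ordering.
SPT order: [7, 7, 9, 13, 15]
Completion times:
  Job 1: p=7, C=7
  Job 2: p=7, C=14
  Job 3: p=9, C=23
  Job 4: p=13, C=36
  Job 5: p=15, C=51
Total completion time = 7 + 14 + 23 + 36 + 51 = 131

131


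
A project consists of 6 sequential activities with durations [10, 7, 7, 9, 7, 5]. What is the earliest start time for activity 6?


Activity 6 starts after activities 1 through 5 complete.
Predecessor durations: [10, 7, 7, 9, 7]
ES = 10 + 7 + 7 + 9 + 7 = 40

40


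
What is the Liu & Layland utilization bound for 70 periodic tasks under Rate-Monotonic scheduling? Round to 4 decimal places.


Compute 2^(1/70) = 1.0099512906
Subtract 1: 1.0099512906 - 1 = 0.0099512906
Multiply by n: 70 * 0.0099512906 = 0.6965903420
Round to 4 dp: 0.6966

0.6966


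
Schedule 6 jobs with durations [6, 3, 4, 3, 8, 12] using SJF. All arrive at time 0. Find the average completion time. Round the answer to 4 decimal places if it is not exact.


SJF order (ascending): [3, 3, 4, 6, 8, 12]
Completion times:
  Job 1: burst=3, C=3
  Job 2: burst=3, C=6
  Job 3: burst=4, C=10
  Job 4: burst=6, C=16
  Job 5: burst=8, C=24
  Job 6: burst=12, C=36
Average completion = 95/6 = 15.8333

15.8333


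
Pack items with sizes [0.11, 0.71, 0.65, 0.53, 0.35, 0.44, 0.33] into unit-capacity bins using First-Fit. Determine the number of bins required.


Place items sequentially using First-Fit:
  Item 0.11 -> new Bin 1
  Item 0.71 -> Bin 1 (now 0.82)
  Item 0.65 -> new Bin 2
  Item 0.53 -> new Bin 3
  Item 0.35 -> Bin 2 (now 1.0)
  Item 0.44 -> Bin 3 (now 0.97)
  Item 0.33 -> new Bin 4
Total bins used = 4

4


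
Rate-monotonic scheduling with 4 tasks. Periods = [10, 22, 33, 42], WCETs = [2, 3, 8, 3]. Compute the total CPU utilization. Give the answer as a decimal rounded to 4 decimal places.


Compute individual utilizations (exact fractions):
  Task 1: C/T = 2/10 = 1/5 (approx. 0.2)
  Task 2: C/T = 3/22 (approx. 0.1364)
  Task 3: C/T = 8/33 (approx. 0.2424)
  Task 4: C/T = 3/42 = 1/14 (approx. 0.0714)
Total utilization U = 1/5 + 3/22 + 8/33 + 1/14 = 751/1155
Rounded to 4 decimal places: U = 0.6502
RM (Liu & Layland) bound for 4 tasks = 0.756828; compare with U = 751/1155 (approx. 0.650216)
U <= bound, so schedulable by RM sufficient condition.

0.6502


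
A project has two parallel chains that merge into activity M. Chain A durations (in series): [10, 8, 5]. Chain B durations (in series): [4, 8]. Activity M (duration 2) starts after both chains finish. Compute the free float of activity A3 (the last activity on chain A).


ES(A3) = sum of predecessors on chain A = 18
EF(A3) = ES + duration = 18 + 5 = 23
Successor of A3 is M. ES(M) = max(sum(A), sum(B)) = max(23, 12) = 23
Free float = ES(successor) - EF(current) = 23 - 23 = 0

0


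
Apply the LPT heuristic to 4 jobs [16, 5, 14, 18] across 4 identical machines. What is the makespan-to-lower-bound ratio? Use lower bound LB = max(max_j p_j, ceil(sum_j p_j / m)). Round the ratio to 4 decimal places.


LPT order: [18, 16, 14, 5]
Machine loads after assignment: [18, 16, 14, 5]
LPT makespan = 18
Lower bound = max(max_job, ceil(total/4)) = max(18, 14) = 18
Ratio = 18 / 18 = 1.0

1.0


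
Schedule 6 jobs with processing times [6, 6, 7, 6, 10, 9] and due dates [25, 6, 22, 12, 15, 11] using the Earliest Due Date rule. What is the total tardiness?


Sort by due date (EDD order): [(6, 6), (9, 11), (6, 12), (10, 15), (7, 22), (6, 25)]
Compute completion times and tardiness:
  Job 1: p=6, d=6, C=6, tardiness=max(0,6-6)=0
  Job 2: p=9, d=11, C=15, tardiness=max(0,15-11)=4
  Job 3: p=6, d=12, C=21, tardiness=max(0,21-12)=9
  Job 4: p=10, d=15, C=31, tardiness=max(0,31-15)=16
  Job 5: p=7, d=22, C=38, tardiness=max(0,38-22)=16
  Job 6: p=6, d=25, C=44, tardiness=max(0,44-25)=19
Total tardiness = 64

64


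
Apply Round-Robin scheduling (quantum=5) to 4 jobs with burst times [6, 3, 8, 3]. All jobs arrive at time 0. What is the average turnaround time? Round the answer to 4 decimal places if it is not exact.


Time quantum = 5
Execution trace:
  J1 runs 5 units, time = 5
  J2 runs 3 units, time = 8
  J3 runs 5 units, time = 13
  J4 runs 3 units, time = 16
  J1 runs 1 units, time = 17
  J3 runs 3 units, time = 20
Finish times: [17, 8, 20, 16]
Average turnaround = 61/4 = 15.25

15.25


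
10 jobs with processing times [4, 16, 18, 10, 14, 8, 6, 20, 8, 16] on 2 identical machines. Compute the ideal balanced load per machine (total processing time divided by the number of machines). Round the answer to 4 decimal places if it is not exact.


Total processing time = 4 + 16 + 18 + 10 + 14 + 8 + 6 + 20 + 8 + 16 = 120
Number of machines = 2
Ideal balanced load = 120 / 2 = 60.0

60.0


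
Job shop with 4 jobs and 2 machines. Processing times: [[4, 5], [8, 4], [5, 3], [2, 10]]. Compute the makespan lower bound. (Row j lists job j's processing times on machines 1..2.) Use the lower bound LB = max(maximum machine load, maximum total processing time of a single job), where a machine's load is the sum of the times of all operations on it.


Machine loads:
  Machine 1: 4 + 8 + 5 + 2 = 19
  Machine 2: 5 + 4 + 3 + 10 = 22
Max machine load = 22
Job totals:
  Job 1: 9
  Job 2: 12
  Job 3: 8
  Job 4: 12
Max job total = 12
Lower bound = max(22, 12) = 22

22


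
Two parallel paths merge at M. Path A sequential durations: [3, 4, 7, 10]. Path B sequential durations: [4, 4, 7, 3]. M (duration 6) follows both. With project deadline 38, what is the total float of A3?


Forward pass: ES(A3) = sum of predecessors on chain A = 7
EF = ES + duration = 7 + 7 = 14
Backward pass: LF(M) = deadline = 38; LS(M) = 38 - 6 = 32
LF(A3) = LS(M) - sum(successors on chain A) = 32 - 10 = 22
LS = LF - duration = 22 - 7 = 15
Total float = LS - ES = 15 - 7 = 8

8


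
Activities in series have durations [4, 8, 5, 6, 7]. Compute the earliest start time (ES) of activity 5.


Activity 5 starts after activities 1 through 4 complete.
Predecessor durations: [4, 8, 5, 6]
ES = 4 + 8 + 5 + 6 = 23

23


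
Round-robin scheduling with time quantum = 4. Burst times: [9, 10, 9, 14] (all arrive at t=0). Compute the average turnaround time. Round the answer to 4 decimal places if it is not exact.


Time quantum = 4
Execution trace:
  J1 runs 4 units, time = 4
  J2 runs 4 units, time = 8
  J3 runs 4 units, time = 12
  J4 runs 4 units, time = 16
  J1 runs 4 units, time = 20
  J2 runs 4 units, time = 24
  J3 runs 4 units, time = 28
  J4 runs 4 units, time = 32
  J1 runs 1 units, time = 33
  J2 runs 2 units, time = 35
  J3 runs 1 units, time = 36
  J4 runs 4 units, time = 40
  J4 runs 2 units, time = 42
Finish times: [33, 35, 36, 42]
Average turnaround = 146/4 = 36.5

36.5


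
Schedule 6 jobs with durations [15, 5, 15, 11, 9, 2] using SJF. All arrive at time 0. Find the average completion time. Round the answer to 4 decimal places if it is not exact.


SJF order (ascending): [2, 5, 9, 11, 15, 15]
Completion times:
  Job 1: burst=2, C=2
  Job 2: burst=5, C=7
  Job 3: burst=9, C=16
  Job 4: burst=11, C=27
  Job 5: burst=15, C=42
  Job 6: burst=15, C=57
Average completion = 151/6 = 25.1667

25.1667


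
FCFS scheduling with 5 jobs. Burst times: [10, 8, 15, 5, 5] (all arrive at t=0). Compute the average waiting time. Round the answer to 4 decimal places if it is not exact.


FCFS order (as given): [10, 8, 15, 5, 5]
Waiting times:
  Job 1: wait = 0
  Job 2: wait = 10
  Job 3: wait = 18
  Job 4: wait = 33
  Job 5: wait = 38
Sum of waiting times = 99
Average waiting time = 99/5 = 19.8

19.8


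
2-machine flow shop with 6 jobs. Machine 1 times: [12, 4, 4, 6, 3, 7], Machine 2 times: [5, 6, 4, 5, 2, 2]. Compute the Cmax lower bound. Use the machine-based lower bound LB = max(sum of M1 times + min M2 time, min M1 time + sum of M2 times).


LB1 = sum(M1 times) + min(M2 times) = 36 + 2 = 38
LB2 = min(M1 times) + sum(M2 times) = 3 + 24 = 27
Lower bound = max(LB1, LB2) = max(38, 27) = 38

38


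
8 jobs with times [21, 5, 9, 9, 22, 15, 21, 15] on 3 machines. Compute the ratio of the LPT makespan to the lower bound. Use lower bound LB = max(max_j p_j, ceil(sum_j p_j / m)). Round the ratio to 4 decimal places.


LPT order: [22, 21, 21, 15, 15, 9, 9, 5]
Machine loads after assignment: [40, 41, 36]
LPT makespan = 41
Lower bound = max(max_job, ceil(total/3)) = max(22, 39) = 39
Ratio = 41 / 39 = 1.0513

1.0513


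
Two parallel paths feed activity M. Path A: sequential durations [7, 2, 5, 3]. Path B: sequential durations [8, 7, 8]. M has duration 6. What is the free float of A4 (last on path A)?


ES(A4) = sum of predecessors on chain A = 14
EF(A4) = ES + duration = 14 + 3 = 17
Successor of A4 is M. ES(M) = max(sum(A), sum(B)) = max(17, 23) = 23
Free float = ES(successor) - EF(current) = 23 - 17 = 6

6


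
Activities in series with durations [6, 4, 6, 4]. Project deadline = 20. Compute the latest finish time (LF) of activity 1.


LF(activity 1) = deadline - sum of successor durations
Successors: activities 2 through 4 with durations [4, 6, 4]
Sum of successor durations = 14
LF = 20 - 14 = 6

6


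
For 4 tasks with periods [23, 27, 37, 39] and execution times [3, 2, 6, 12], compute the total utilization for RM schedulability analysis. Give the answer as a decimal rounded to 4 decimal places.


Compute individual utilizations (exact fractions):
  Task 1: C/T = 3/23 (approx. 0.1304)
  Task 2: C/T = 2/27 (approx. 0.0741)
  Task 3: C/T = 6/37 (approx. 0.1622)
  Task 4: C/T = 12/39 = 4/13 (approx. 0.3077)
Total utilization U = 3/23 + 2/27 + 6/37 + 4/13 = 201433/298701
Rounded to 4 decimal places: U = 0.6744
RM (Liu & Layland) bound for 4 tasks = 0.756828; compare with U = 201433/298701 (approx. 0.674363)
U <= bound, so schedulable by RM sufficient condition.

0.6744


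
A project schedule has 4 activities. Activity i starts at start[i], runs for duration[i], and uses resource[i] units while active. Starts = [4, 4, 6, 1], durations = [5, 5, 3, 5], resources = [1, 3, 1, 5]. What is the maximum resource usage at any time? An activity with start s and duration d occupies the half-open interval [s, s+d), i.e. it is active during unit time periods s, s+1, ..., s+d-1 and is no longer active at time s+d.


Each activity i is active on [start_i, start_i + duration_i).
Compute total resource usage per time slot:
  t=0: active resources = [], total = 0
  t=1: active resources = [5], total = 5
  t=2: active resources = [5], total = 5
  t=3: active resources = [5], total = 5
  t=4: active resources = [1, 3, 5], total = 9
  t=5: active resources = [1, 3, 5], total = 9
  t=6: active resources = [1, 3, 1], total = 5
  t=7: active resources = [1, 3, 1], total = 5
  t=8: active resources = [1, 3, 1], total = 5
Peak resource demand = 9

9


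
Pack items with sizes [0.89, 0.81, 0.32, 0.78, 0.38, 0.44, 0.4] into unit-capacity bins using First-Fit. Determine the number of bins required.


Place items sequentially using First-Fit:
  Item 0.89 -> new Bin 1
  Item 0.81 -> new Bin 2
  Item 0.32 -> new Bin 3
  Item 0.78 -> new Bin 4
  Item 0.38 -> Bin 3 (now 0.7)
  Item 0.44 -> new Bin 5
  Item 0.4 -> Bin 5 (now 0.84)
Total bins used = 5

5


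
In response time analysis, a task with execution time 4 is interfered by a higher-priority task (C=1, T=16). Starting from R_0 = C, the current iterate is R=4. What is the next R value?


R_next = C + ceil(R_prev / T_hp) * C_hp
ceil(4 / 16) = ceil(0.25) = 1
Interference = 1 * 1 = 1
R_next = 4 + 1 = 5

5


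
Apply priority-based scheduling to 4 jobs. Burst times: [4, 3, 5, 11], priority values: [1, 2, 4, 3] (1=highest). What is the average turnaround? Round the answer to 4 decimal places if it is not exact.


Sort by priority (ascending = highest first):
Order: [(1, 4), (2, 3), (3, 11), (4, 5)]
Completion times:
  Priority 1, burst=4, C=4
  Priority 2, burst=3, C=7
  Priority 3, burst=11, C=18
  Priority 4, burst=5, C=23
Average turnaround = 52/4 = 13.0

13.0


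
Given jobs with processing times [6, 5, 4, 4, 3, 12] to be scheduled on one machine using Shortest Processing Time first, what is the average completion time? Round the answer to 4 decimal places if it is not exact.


Sort jobs by processing time (SPT order): [3, 4, 4, 5, 6, 12]
Compute completion times sequentially:
  Job 1: processing = 3, completes at 3
  Job 2: processing = 4, completes at 7
  Job 3: processing = 4, completes at 11
  Job 4: processing = 5, completes at 16
  Job 5: processing = 6, completes at 22
  Job 6: processing = 12, completes at 34
Sum of completion times = 93
Average completion time = 93/6 = 15.5

15.5


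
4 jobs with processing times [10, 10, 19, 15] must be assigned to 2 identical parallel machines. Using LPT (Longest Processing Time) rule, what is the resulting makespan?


Sort jobs in decreasing order (LPT): [19, 15, 10, 10]
Assign each job to the least loaded machine:
  Machine 1: jobs [19, 10], load = 29
  Machine 2: jobs [15, 10], load = 25
Makespan = max load = 29

29


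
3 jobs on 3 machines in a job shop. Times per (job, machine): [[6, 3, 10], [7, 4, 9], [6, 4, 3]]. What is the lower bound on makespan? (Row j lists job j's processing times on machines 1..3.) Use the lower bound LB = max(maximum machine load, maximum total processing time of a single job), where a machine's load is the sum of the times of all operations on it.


Machine loads:
  Machine 1: 6 + 7 + 6 = 19
  Machine 2: 3 + 4 + 4 = 11
  Machine 3: 10 + 9 + 3 = 22
Max machine load = 22
Job totals:
  Job 1: 19
  Job 2: 20
  Job 3: 13
Max job total = 20
Lower bound = max(22, 20) = 22

22


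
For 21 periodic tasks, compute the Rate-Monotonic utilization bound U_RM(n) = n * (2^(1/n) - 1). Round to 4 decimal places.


Compute 2^(1/21) = 1.0335577830
Subtract 1: 1.0335577830 - 1 = 0.0335577830
Multiply by n: 21 * 0.0335577830 = 0.7047134430
Round to 4 dp: 0.7047

0.7047


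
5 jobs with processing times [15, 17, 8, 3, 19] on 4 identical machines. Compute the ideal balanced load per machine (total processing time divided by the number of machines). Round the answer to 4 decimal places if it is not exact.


Total processing time = 15 + 17 + 8 + 3 + 19 = 62
Number of machines = 4
Ideal balanced load = 62 / 4 = 15.5

15.5


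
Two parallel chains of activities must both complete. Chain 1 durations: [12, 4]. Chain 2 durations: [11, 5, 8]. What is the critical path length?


Path A total = 12 + 4 = 16
Path B total = 11 + 5 + 8 = 24
Critical path = longest path = max(16, 24) = 24

24


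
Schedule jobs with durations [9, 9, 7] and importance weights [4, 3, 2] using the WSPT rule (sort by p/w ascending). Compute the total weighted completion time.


Compute p/w ratios and sort ascending (WSPT): [(9, 4), (9, 3), (7, 2)]
Compute weighted completion times:
  Job (p=9,w=4): C=9, w*C=4*9=36
  Job (p=9,w=3): C=18, w*C=3*18=54
  Job (p=7,w=2): C=25, w*C=2*25=50
Total weighted completion time = 140

140


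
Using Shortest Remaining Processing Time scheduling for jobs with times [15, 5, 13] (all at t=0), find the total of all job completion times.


Since all jobs arrive at t=0, SRPT equals SPT ordering.
SPT order: [5, 13, 15]
Completion times:
  Job 1: p=5, C=5
  Job 2: p=13, C=18
  Job 3: p=15, C=33
Total completion time = 5 + 18 + 33 = 56

56


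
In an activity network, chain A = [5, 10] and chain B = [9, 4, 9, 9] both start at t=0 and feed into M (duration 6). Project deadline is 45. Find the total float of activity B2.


Forward pass: ES(B2) = sum of predecessors on chain B = 9
EF = ES + duration = 9 + 4 = 13
Backward pass: LF(M) = deadline = 45; LS(M) = 45 - 6 = 39
LF(B2) = LS(M) - sum(successors on chain B) = 39 - 18 = 21
LS = LF - duration = 21 - 4 = 17
Total float = LS - ES = 17 - 9 = 8

8


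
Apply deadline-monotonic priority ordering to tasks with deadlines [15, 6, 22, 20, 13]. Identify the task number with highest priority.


Sort tasks by relative deadline (ascending):
  Task 2: deadline = 6
  Task 5: deadline = 13
  Task 1: deadline = 15
  Task 4: deadline = 20
  Task 3: deadline = 22
Priority order (highest first): [2, 5, 1, 4, 3]
Highest priority task = 2

2


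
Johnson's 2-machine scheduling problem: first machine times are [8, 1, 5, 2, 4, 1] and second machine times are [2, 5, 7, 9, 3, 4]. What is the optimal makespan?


Apply Johnson's rule:
  Group 1 (a <= b): [(2, 1, 5), (6, 1, 4), (4, 2, 9), (3, 5, 7)]
  Group 2 (a > b): [(5, 4, 3), (1, 8, 2)]
Optimal job order: [2, 6, 4, 3, 5, 1]
Schedule:
  Job 2: M1 done at 1, M2 done at 6
  Job 6: M1 done at 2, M2 done at 10
  Job 4: M1 done at 4, M2 done at 19
  Job 3: M1 done at 9, M2 done at 26
  Job 5: M1 done at 13, M2 done at 29
  Job 1: M1 done at 21, M2 done at 31
Makespan = 31

31


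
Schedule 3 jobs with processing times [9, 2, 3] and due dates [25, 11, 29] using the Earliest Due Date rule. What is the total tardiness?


Sort by due date (EDD order): [(2, 11), (9, 25), (3, 29)]
Compute completion times and tardiness:
  Job 1: p=2, d=11, C=2, tardiness=max(0,2-11)=0
  Job 2: p=9, d=25, C=11, tardiness=max(0,11-25)=0
  Job 3: p=3, d=29, C=14, tardiness=max(0,14-29)=0
Total tardiness = 0

0


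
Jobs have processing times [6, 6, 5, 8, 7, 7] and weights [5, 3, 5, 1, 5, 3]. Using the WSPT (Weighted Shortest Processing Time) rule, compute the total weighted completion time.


Compute p/w ratios and sort ascending (WSPT): [(5, 5), (6, 5), (7, 5), (6, 3), (7, 3), (8, 1)]
Compute weighted completion times:
  Job (p=5,w=5): C=5, w*C=5*5=25
  Job (p=6,w=5): C=11, w*C=5*11=55
  Job (p=7,w=5): C=18, w*C=5*18=90
  Job (p=6,w=3): C=24, w*C=3*24=72
  Job (p=7,w=3): C=31, w*C=3*31=93
  Job (p=8,w=1): C=39, w*C=1*39=39
Total weighted completion time = 374

374


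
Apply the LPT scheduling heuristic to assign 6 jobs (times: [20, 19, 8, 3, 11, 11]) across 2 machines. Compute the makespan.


Sort jobs in decreasing order (LPT): [20, 19, 11, 11, 8, 3]
Assign each job to the least loaded machine:
  Machine 1: jobs [20, 11, 3], load = 34
  Machine 2: jobs [19, 11, 8], load = 38
Makespan = max load = 38

38


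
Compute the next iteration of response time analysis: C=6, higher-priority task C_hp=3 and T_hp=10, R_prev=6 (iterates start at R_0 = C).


R_next = C + ceil(R_prev / T_hp) * C_hp
ceil(6 / 10) = ceil(0.6) = 1
Interference = 1 * 3 = 3
R_next = 6 + 3 = 9

9


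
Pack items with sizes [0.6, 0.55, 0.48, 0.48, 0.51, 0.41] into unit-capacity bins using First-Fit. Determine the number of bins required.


Place items sequentially using First-Fit:
  Item 0.6 -> new Bin 1
  Item 0.55 -> new Bin 2
  Item 0.48 -> new Bin 3
  Item 0.48 -> Bin 3 (now 0.96)
  Item 0.51 -> new Bin 4
  Item 0.41 -> Bin 2 (now 0.96)
Total bins used = 4

4


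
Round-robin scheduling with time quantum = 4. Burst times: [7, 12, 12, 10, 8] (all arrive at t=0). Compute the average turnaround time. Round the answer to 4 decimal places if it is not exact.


Time quantum = 4
Execution trace:
  J1 runs 4 units, time = 4
  J2 runs 4 units, time = 8
  J3 runs 4 units, time = 12
  J4 runs 4 units, time = 16
  J5 runs 4 units, time = 20
  J1 runs 3 units, time = 23
  J2 runs 4 units, time = 27
  J3 runs 4 units, time = 31
  J4 runs 4 units, time = 35
  J5 runs 4 units, time = 39
  J2 runs 4 units, time = 43
  J3 runs 4 units, time = 47
  J4 runs 2 units, time = 49
Finish times: [23, 43, 47, 49, 39]
Average turnaround = 201/5 = 40.2

40.2


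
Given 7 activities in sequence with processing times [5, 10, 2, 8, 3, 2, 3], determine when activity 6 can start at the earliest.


Activity 6 starts after activities 1 through 5 complete.
Predecessor durations: [5, 10, 2, 8, 3]
ES = 5 + 10 + 2 + 8 + 3 = 28

28


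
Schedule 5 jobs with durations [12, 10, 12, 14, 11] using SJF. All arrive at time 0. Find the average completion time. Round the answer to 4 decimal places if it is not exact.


SJF order (ascending): [10, 11, 12, 12, 14]
Completion times:
  Job 1: burst=10, C=10
  Job 2: burst=11, C=21
  Job 3: burst=12, C=33
  Job 4: burst=12, C=45
  Job 5: burst=14, C=59
Average completion = 168/5 = 33.6

33.6


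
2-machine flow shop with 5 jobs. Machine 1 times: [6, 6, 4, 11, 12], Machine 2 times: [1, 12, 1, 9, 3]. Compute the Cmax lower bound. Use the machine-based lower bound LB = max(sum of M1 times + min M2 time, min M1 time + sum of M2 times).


LB1 = sum(M1 times) + min(M2 times) = 39 + 1 = 40
LB2 = min(M1 times) + sum(M2 times) = 4 + 26 = 30
Lower bound = max(LB1, LB2) = max(40, 30) = 40

40


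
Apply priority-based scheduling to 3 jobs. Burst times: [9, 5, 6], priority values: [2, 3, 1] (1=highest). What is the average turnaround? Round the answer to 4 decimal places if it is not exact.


Sort by priority (ascending = highest first):
Order: [(1, 6), (2, 9), (3, 5)]
Completion times:
  Priority 1, burst=6, C=6
  Priority 2, burst=9, C=15
  Priority 3, burst=5, C=20
Average turnaround = 41/3 = 13.6667

13.6667


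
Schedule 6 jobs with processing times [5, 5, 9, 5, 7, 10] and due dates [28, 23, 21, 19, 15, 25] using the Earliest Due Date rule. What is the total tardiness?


Sort by due date (EDD order): [(7, 15), (5, 19), (9, 21), (5, 23), (10, 25), (5, 28)]
Compute completion times and tardiness:
  Job 1: p=7, d=15, C=7, tardiness=max(0,7-15)=0
  Job 2: p=5, d=19, C=12, tardiness=max(0,12-19)=0
  Job 3: p=9, d=21, C=21, tardiness=max(0,21-21)=0
  Job 4: p=5, d=23, C=26, tardiness=max(0,26-23)=3
  Job 5: p=10, d=25, C=36, tardiness=max(0,36-25)=11
  Job 6: p=5, d=28, C=41, tardiness=max(0,41-28)=13
Total tardiness = 27

27


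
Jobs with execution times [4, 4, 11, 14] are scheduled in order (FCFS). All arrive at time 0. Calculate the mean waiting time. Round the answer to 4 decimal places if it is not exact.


FCFS order (as given): [4, 4, 11, 14]
Waiting times:
  Job 1: wait = 0
  Job 2: wait = 4
  Job 3: wait = 8
  Job 4: wait = 19
Sum of waiting times = 31
Average waiting time = 31/4 = 7.75

7.75


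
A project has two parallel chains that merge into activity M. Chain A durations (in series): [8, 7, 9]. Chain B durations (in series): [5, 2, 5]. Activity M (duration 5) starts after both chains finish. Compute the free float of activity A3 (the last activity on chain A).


ES(A3) = sum of predecessors on chain A = 15
EF(A3) = ES + duration = 15 + 9 = 24
Successor of A3 is M. ES(M) = max(sum(A), sum(B)) = max(24, 12) = 24
Free float = ES(successor) - EF(current) = 24 - 24 = 0

0


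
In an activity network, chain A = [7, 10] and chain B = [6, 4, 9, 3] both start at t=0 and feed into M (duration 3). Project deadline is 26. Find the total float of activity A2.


Forward pass: ES(A2) = sum of predecessors on chain A = 7
EF = ES + duration = 7 + 10 = 17
Backward pass: LF(M) = deadline = 26; LS(M) = 26 - 3 = 23
LF(A2) = LS(M) - sum(successors on chain A) = 23 - 0 = 23
LS = LF - duration = 23 - 10 = 13
Total float = LS - ES = 13 - 7 = 6

6


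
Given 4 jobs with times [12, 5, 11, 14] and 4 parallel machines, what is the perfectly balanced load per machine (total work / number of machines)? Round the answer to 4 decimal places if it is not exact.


Total processing time = 12 + 5 + 11 + 14 = 42
Number of machines = 4
Ideal balanced load = 42 / 4 = 10.5

10.5


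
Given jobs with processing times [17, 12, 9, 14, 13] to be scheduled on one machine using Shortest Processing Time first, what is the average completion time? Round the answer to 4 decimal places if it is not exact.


Sort jobs by processing time (SPT order): [9, 12, 13, 14, 17]
Compute completion times sequentially:
  Job 1: processing = 9, completes at 9
  Job 2: processing = 12, completes at 21
  Job 3: processing = 13, completes at 34
  Job 4: processing = 14, completes at 48
  Job 5: processing = 17, completes at 65
Sum of completion times = 177
Average completion time = 177/5 = 35.4

35.4


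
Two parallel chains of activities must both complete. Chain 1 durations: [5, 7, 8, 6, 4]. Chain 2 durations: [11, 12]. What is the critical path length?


Path A total = 5 + 7 + 8 + 6 + 4 = 30
Path B total = 11 + 12 = 23
Critical path = longest path = max(30, 23) = 30

30


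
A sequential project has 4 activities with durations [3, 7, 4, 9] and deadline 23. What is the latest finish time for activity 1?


LF(activity 1) = deadline - sum of successor durations
Successors: activities 2 through 4 with durations [7, 4, 9]
Sum of successor durations = 20
LF = 23 - 20 = 3

3


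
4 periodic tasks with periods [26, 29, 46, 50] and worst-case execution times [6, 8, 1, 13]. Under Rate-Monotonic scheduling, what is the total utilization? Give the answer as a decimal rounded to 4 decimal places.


Compute individual utilizations (exact fractions):
  Task 1: C/T = 6/26 = 3/13 (approx. 0.2308)
  Task 2: C/T = 8/29 (approx. 0.2759)
  Task 3: C/T = 1/46 (approx. 0.0217)
  Task 4: C/T = 13/50 (approx. 0.26)
Total utilization U = 3/13 + 8/29 + 1/46 + 13/50 = 170899/216775
Rounded to 4 decimal places: U = 0.7884
RM (Liu & Layland) bound for 4 tasks = 0.756828; compare with U = 170899/216775 (approx. 0.788370)
bound < U <= 1, so the RM sufficient condition is not met (inconclusive; an exact test such as response-time analysis is needed).

0.7884


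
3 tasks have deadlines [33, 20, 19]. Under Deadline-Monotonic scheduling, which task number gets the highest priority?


Sort tasks by relative deadline (ascending):
  Task 3: deadline = 19
  Task 2: deadline = 20
  Task 1: deadline = 33
Priority order (highest first): [3, 2, 1]
Highest priority task = 3

3


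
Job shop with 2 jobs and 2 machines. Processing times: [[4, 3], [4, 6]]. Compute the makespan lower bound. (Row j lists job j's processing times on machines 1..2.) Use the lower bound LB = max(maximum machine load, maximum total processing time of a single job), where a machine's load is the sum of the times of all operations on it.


Machine loads:
  Machine 1: 4 + 4 = 8
  Machine 2: 3 + 6 = 9
Max machine load = 9
Job totals:
  Job 1: 7
  Job 2: 10
Max job total = 10
Lower bound = max(9, 10) = 10

10


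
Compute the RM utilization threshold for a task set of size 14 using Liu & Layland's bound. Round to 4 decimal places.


Compute 2^(1/14) = 1.0507566387
Subtract 1: 1.0507566387 - 1 = 0.0507566387
Multiply by n: 14 * 0.0507566387 = 0.7105929418
Round to 4 dp: 0.7106

0.7106


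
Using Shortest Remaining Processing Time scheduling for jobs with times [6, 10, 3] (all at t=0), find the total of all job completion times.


Since all jobs arrive at t=0, SRPT equals SPT ordering.
SPT order: [3, 6, 10]
Completion times:
  Job 1: p=3, C=3
  Job 2: p=6, C=9
  Job 3: p=10, C=19
Total completion time = 3 + 9 + 19 = 31

31


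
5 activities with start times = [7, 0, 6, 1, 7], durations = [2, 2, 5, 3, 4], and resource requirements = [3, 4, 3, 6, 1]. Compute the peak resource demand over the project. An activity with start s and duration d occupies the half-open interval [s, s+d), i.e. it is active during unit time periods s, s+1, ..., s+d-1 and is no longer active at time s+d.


Each activity i is active on [start_i, start_i + duration_i).
Compute total resource usage per time slot:
  t=0: active resources = [4], total = 4
  t=1: active resources = [4, 6], total = 10
  t=2: active resources = [6], total = 6
  t=3: active resources = [6], total = 6
  t=4: active resources = [], total = 0
  t=5: active resources = [], total = 0
  t=6: active resources = [3], total = 3
  t=7: active resources = [3, 3, 1], total = 7
  t=8: active resources = [3, 3, 1], total = 7
  t=9: active resources = [3, 1], total = 4
  t=10: active resources = [3, 1], total = 4
Peak resource demand = 10

10


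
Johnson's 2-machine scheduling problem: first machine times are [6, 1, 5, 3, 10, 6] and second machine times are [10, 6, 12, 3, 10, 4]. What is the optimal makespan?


Apply Johnson's rule:
  Group 1 (a <= b): [(2, 1, 6), (4, 3, 3), (3, 5, 12), (1, 6, 10), (5, 10, 10)]
  Group 2 (a > b): [(6, 6, 4)]
Optimal job order: [2, 4, 3, 1, 5, 6]
Schedule:
  Job 2: M1 done at 1, M2 done at 7
  Job 4: M1 done at 4, M2 done at 10
  Job 3: M1 done at 9, M2 done at 22
  Job 1: M1 done at 15, M2 done at 32
  Job 5: M1 done at 25, M2 done at 42
  Job 6: M1 done at 31, M2 done at 46
Makespan = 46

46


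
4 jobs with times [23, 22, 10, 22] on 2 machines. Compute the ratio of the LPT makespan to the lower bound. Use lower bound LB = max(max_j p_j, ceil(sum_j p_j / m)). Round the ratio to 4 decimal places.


LPT order: [23, 22, 22, 10]
Machine loads after assignment: [33, 44]
LPT makespan = 44
Lower bound = max(max_job, ceil(total/2)) = max(23, 39) = 39
Ratio = 44 / 39 = 1.1282

1.1282


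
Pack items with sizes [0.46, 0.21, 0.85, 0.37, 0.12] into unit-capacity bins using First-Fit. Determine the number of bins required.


Place items sequentially using First-Fit:
  Item 0.46 -> new Bin 1
  Item 0.21 -> Bin 1 (now 0.67)
  Item 0.85 -> new Bin 2
  Item 0.37 -> new Bin 3
  Item 0.12 -> Bin 1 (now 0.79)
Total bins used = 3

3


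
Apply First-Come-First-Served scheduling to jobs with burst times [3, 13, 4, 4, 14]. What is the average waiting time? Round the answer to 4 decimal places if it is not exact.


FCFS order (as given): [3, 13, 4, 4, 14]
Waiting times:
  Job 1: wait = 0
  Job 2: wait = 3
  Job 3: wait = 16
  Job 4: wait = 20
  Job 5: wait = 24
Sum of waiting times = 63
Average waiting time = 63/5 = 12.6

12.6


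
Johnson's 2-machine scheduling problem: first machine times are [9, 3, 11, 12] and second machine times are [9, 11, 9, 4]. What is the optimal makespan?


Apply Johnson's rule:
  Group 1 (a <= b): [(2, 3, 11), (1, 9, 9)]
  Group 2 (a > b): [(3, 11, 9), (4, 12, 4)]
Optimal job order: [2, 1, 3, 4]
Schedule:
  Job 2: M1 done at 3, M2 done at 14
  Job 1: M1 done at 12, M2 done at 23
  Job 3: M1 done at 23, M2 done at 32
  Job 4: M1 done at 35, M2 done at 39
Makespan = 39

39


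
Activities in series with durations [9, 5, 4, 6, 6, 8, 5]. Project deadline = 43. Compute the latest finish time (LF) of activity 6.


LF(activity 6) = deadline - sum of successor durations
Successors: activities 7 through 7 with durations [5]
Sum of successor durations = 5
LF = 43 - 5 = 38

38
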